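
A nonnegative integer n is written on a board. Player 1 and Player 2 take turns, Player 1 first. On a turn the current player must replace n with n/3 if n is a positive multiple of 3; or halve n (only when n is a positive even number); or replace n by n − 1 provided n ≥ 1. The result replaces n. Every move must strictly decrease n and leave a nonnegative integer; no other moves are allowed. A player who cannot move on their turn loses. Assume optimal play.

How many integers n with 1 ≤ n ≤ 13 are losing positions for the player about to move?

Use the standard recursion: the mover loses at a terminal position; elsewhere, the mover wins exactly when some move hands the opponent an L position.
n=0: no move → L
n=1: reaches L-position 0 → W
n=2: only reaches 1(W), which is W → L
n=3: reaches L-position 2 → W
n=4: reaches L-position 2 → W
n=5: only reaches 4(W), which is W → L
n=6: reaches L-position 2 → W
n=7: only reaches 6(W), which is W → L
n=8: reaches L-position 7 → W
n=9: only reaches 3(W), 8(W), all W → L
n=10: reaches L-position 5 → W
n=11: only reaches 10(W), which is W → L
n=12: reaches L-position 11 → W
n=13: only reaches 12(W), which is W → L
L entries with 1 ≤ n ≤ 13 (n=0 is outside the asked range and is not counted): n = 2, 5, 7, 9, 11, 13; that makes 6.

6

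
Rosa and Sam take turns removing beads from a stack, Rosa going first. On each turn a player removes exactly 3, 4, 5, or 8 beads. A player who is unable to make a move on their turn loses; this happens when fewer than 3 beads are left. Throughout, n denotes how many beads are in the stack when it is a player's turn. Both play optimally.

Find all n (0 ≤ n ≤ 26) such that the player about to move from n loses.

Work bottom-up. With no move the player to move loses. Otherwise the position is W if at least one move leads to an L position for the opponent, and L if every move leads to a W.
n=0: no move → L
n=1: no move → L
n=2: no move → L
n=3: can move to 0, which is L ⇒ W
n=4: can move to 1, which is L ⇒ W
n=5: can move to 2, which is L ⇒ W
n=6: can move to 2, which is L ⇒ W
n=7: can move to 2, which is L ⇒ W
n=8: can move to 0, which is L ⇒ W
n=9: can move to 1, which is L ⇒ W
n=10: can move to 2, which is L ⇒ W
n=11: moves to 8(W), 7(W), 6(W), 3(W); every one is W ⇒ L
n=12: moves to 9(W), 8(W), 7(W), 4(W); every one is W ⇒ L
n=13: moves to 10(W), 9(W), 8(W), 5(W); every one is W ⇒ L
n=14: can move to 11, which is L ⇒ W
n=15: can move to 12, which is L ⇒ W
n=16: can move to 13, which is L ⇒ W
n=17: can move to 13, which is L ⇒ W
n=18: can move to 13, which is L ⇒ W
n=19: can move to 11, which is L ⇒ W
n=20: can move to 12, which is L ⇒ W
n=21: can move to 13, which is L ⇒ W
n=22: moves to 19(W), 18(W), 17(W), 14(W); every one is W ⇒ L
n=23: moves to 20(W), 19(W), 18(W), 15(W); every one is W ⇒ L
n=24: moves to 21(W), 20(W), 19(W), 16(W); every one is W ⇒ L
n=25: can move to 22, which is L ⇒ W
n=26: can move to 23, which is L ⇒ W
Reading off the rows marked L gives the requested list; there are 9 such values of n.

0, 1, 2, 11, 12, 13, 22, 23, 24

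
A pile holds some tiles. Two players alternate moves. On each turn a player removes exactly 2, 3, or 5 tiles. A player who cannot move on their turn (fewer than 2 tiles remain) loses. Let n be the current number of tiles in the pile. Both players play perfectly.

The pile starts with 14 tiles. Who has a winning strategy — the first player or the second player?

Classify positions by backward induction: terminal positions (no move available) are L. From any other position, the mover wins iff some move reaches an L.
n=0: no move → L
n=1: no move → L
n=2: →0(L), so W
n=3: →1(L), so W
n=4: →1(L), so W
n=5: →0(L), so W
n=6: →1(L), so W
n=7: →5(W), 4(W), 2(W) — all W, so L
n=8: →6(W), 5(W), 3(W) — all W, so L
n=9: →7(L), so W
n=10: →8(L), so W
n=11: →8(L), so W
n=12: →7(L), so W
n=13: →8(L), so W
n=14: →12(W), 11(W), 9(W) — all W, so L
Every move from 14 reaches a W position, so the mover loses.

The second player wins.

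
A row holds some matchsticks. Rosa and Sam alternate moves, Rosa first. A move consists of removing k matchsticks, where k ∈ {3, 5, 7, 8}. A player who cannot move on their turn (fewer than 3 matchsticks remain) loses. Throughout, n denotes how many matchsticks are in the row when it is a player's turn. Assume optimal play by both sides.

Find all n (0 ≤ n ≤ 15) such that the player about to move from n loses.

0, 1, 2, 11, 12, 13

Label each position W (a win for the player to move) or L (a loss). A position with no legal move is L; any other position is W exactly when some move reaches an L, and L when every move reaches a W.
n=0: no move → L
n=1: no move → L
n=2: no move → L
n=3: W (go to 0, an L position)
n=4: W (go to 1, an L position)
n=5: W (go to 2, an L position)
n=6: W (go to 1, an L position)
n=7: W (go to 2, an L position)
n=8: W (go to 1, an L position)
n=9: W (go to 2, an L position)
n=10: W (go to 2, an L position)
n=11: L (options 8(W), 6(W), 4(W), 3(W) are all W)
n=12: L (options 9(W), 7(W), 5(W), 4(W) are all W)
n=13: L (options 10(W), 8(W), 6(W), 5(W) are all W)
n=14: W (go to 11, an L position)
n=15: W (go to 12, an L position)
Reading off the rows marked L gives the requested list; there are 6 such values of n.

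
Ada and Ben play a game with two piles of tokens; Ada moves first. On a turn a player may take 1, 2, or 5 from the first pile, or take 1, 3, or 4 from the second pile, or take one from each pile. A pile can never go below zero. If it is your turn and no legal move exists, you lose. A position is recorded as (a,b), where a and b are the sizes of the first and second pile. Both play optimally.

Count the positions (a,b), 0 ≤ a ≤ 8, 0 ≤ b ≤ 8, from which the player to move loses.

23

Label each position W (a win for the player to move) or L (a loss). A position with no legal move is L; any other position is W exactly when some move reaches an L, and L when every move reaches a W.
Every move lowers a or b (never raises either), so fill the grid row by row in increasing a, and left to right within a row: each cell's successors are then already labelled.
      b=0  b=1  b=2  b=3  b=4  b=5  b=6  b=7  b=8
a=0:    L    W    L    W    W    W    W    L    W
a=1:    W    W    W    W    L    W    L    W    W
a=2:    W    L    W    L    W    W    W    W    L
a=3:    L    W    W    W    W    L    W    L    W
a=4:    W    W    L    W    L    W    W    W    W
a=5:    W    L    W    W    W    W    L    W    L
a=6:    L    W    W    W    W    L    W    W    W
a=7:    W    W    L    W    L    W    W    W    W
a=8:    W    L    W    W    W    W    L    W    L
Cells with no legal move (terminal, hence L): (0,0).
The remaining L cells, each justified by listing all of its moves:
(0,2): L (sole option (0,1)(W) is W)
(0,7): L (options (0,6)(W), (0,4)(W), (0,3)(W) are all W)
(1,4): L (options (0,4)(W), (1,3)(W), (1,1)(W), (1,0)(W), (0,3)(W) are all W)
(1,6): L (options (0,6)(W), (1,5)(W), (1,3)(W), (1,2)(W), (0,5)(W) are all W)
(2,1): L (options (1,1)(W), (0,1)(W), (2,0)(W), (1,0)(W) are all W)
(2,3): L (options (1,3)(W), (0,3)(W), (2,2)(W), (2,0)(W), (1,2)(W) are all W)
(2,8): L (options (1,8)(W), (0,8)(W), (2,7)(W), (2,5)(W), (2,4)(W), (1,7)(W) are all W)
(3,0): L (options (2,0)(W), (1,0)(W) are all W)
(3,5): L (options (2,5)(W), (1,5)(W), (3,4)(W), (3,2)(W), (3,1)(W), (2,4)(W) are all W)
(3,7): L (options (2,7)(W), (1,7)(W), (3,6)(W), (3,4)(W), (3,3)(W), (2,6)(W) are all W)
(4,2): L (options (3,2)(W), (2,2)(W), (4,1)(W), (3,1)(W) are all W)
(4,4): L (options (3,4)(W), (2,4)(W), (4,3)(W), (4,1)(W), (4,0)(W), (3,3)(W) are all W)
(5,1): L (options (4,1)(W), (3,1)(W), (0,1)(W), (5,0)(W), (4,0)(W) are all W)
(5,6): L (options (4,6)(W), (3,6)(W), (0,6)(W), (5,5)(W), (5,3)(W), (5,2)(W), (4,5)(W) are all W)
(5,8): L (options (4,8)(W), (3,8)(W), (0,8)(W), (5,7)(W), (5,5)(W), (5,4)(W), (4,7)(W) are all W)
(6,0): L (options (5,0)(W), (4,0)(W), (1,0)(W) are all W)
(6,5): L (options (5,5)(W), (4,5)(W), (1,5)(W), (6,4)(W), (6,2)(W), (6,1)(W), (5,4)(W) are all W)
(7,2): L (options (6,2)(W), (5,2)(W), (2,2)(W), (7,1)(W), (6,1)(W) are all W)
(7,4): L (options (6,4)(W), (5,4)(W), (2,4)(W), (7,3)(W), (7,1)(W), (7,0)(W), (6,3)(W) are all W)
(8,1): L (options (7,1)(W), (6,1)(W), (3,1)(W), (8,0)(W), (7,0)(W) are all W)
(8,6): L (options (7,6)(W), (6,6)(W), (3,6)(W), (8,5)(W), (8,3)(W), (8,2)(W), (7,5)(W) are all W)
(8,8): L (options (7,8)(W), (6,8)(W), (3,8)(W), (8,7)(W), (8,5)(W), (8,4)(W), (7,7)(W) are all W)
Every other cell has at least one move into one of the L cells above, so it is W.
L cells per row: a=0: 3, a=1: 2, a=2: 3, a=3: 3, a=4: 2, a=5: 3, a=6: 2, a=7: 2, a=8: 3; total 23.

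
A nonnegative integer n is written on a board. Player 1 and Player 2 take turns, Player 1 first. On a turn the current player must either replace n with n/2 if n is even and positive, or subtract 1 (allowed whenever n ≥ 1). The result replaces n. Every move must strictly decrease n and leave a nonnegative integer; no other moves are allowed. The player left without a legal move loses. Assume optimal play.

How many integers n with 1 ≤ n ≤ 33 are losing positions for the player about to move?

16

Build the W/L table. Terminal = L. A non-terminal position is W if it has a move to some L; otherwise it is L.
n=0: no move → L
n=1: W (go to 0, an L position)
n=2: L (sole option 1(W) is W)
n=3: W (go to 2, an L position)
n=4: W (go to 2, an L position)
n=5: L (sole option 4(W) is W)
n=6: W (go to 5, an L position)
n=7: L (sole option 6(W) is W)
n=8: W (go to 7, an L position)
n=9: L (sole option 8(W) is W)
n=10: W (go to 5, an L position)
n=11: L (sole option 10(W) is W)
n=12: W (go to 11, an L position)
n=13: L (sole option 12(W) is W)
n=14: W (go to 7, an L position)
n=15: L (sole option 14(W) is W)
n=16: W (go to 15, an L position)
n=17: L (sole option 16(W) is W)
n=18: W (go to 9, an L position)
n=19: L (sole option 18(W) is W)
n=20: W (go to 19, an L position)
n=21: L (sole option 20(W) is W)
n=22: W (go to 11, an L position)
n=23: L (sole option 22(W) is W)
n=24: W (go to 23, an L position)
n=25: L (sole option 24(W) is W)
n=26: W (go to 13, an L position)
n=27: L (sole option 26(W) is W)
n=28: W (go to 27, an L position)
n=29: L (sole option 28(W) is W)
n=30: W (go to 15, an L position)
n=31: L (sole option 30(W) is W)
n=32: W (go to 31, an L position)
n=33: L (sole option 32(W) is W)
L entries with 1 ≤ n ≤ 33 (n=0 is outside the asked range and is not counted): n = 2, 5, 7, 9, 11, 13, 15, 17, 19, 21, 23, 25, 27, 29, 31, 33; that makes 16.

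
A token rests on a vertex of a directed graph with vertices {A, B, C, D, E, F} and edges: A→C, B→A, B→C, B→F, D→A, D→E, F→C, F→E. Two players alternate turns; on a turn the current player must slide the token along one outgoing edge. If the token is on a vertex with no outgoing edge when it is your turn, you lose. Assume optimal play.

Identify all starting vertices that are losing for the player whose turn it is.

Compute win/loss labels from the base case upward. A position with no move is L. Any other position is W if it can reach an L in one move, else L.
Every edge goes from a vertex to one that appears earlier in the order C, E, A, F, D, B, so processing vertices in that order labels each vertex after all of its successors.
C: no outgoing edge → L
E: no outgoing edge → L
A: →C(L), so W
F: →E(L), so W
D: →E(L), so W
B: →C(L), so W
The losing starting vertices are exactly the entries labelled L in this table (2 of them).

C, E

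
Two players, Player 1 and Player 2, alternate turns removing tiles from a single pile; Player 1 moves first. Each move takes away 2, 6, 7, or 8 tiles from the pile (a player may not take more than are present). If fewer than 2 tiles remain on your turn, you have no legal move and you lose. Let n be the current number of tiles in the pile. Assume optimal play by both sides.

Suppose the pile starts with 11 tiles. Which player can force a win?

Player 1 wins.

Work bottom-up. With no move the player to move loses. Otherwise the position is W if at least one move leads to an L position for the opponent, and L if every move leads to a W.
n=0: no move → L
n=1: no move → L
n=2: W (go to 0, an L position)
n=3: W (go to 1, an L position)
n=4: L (sole option 2(W) is W)
n=5: L (sole option 3(W) is W)
n=6: W (go to 4, an L position)
n=7: W (go to 5, an L position)
n=8: W (go to 1, an L position)
n=9: W (go to 1, an L position)
n=10: W (go to 4, an L position)
n=11: W (go to 5, an L position)
The starting position 11 is W: Player 1 should remove 6, leaving 5, handing over an L position.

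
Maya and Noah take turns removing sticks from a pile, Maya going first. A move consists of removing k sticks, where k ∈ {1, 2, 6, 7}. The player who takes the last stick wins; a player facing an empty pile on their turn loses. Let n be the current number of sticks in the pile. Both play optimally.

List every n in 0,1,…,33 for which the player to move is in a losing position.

Work bottom-up. With no move the player to move loses. Otherwise the position is W if at least one move leads to an L position for the opponent, and L if every move leads to a W.
n=0: no move → L
n=1: →0(L), so W
n=2: →0(L), so W
n=3: →2(W), 1(W) — all W, so L
n=4: →3(L), so W
n=5: →3(L), so W
n=6: →0(L), so W
n=7: →0(L), so W
n=8: →7(W), 6(W), 2(W), 1(W) — all W, so L
n=9: →8(L), so W
n=10: →8(L), so W
n=11: →10(W), 9(W), 5(W), 4(W) — all W, so L
n=12: →11(L), so W
n=13: →11(L), so W
n=14: →8(L), so W
n=15: →8(L), so W
n=16: →15(W), 14(W), 10(W), 9(W) — all W, so L
n=17: →16(L), so W
n=18: →16(L), so W
n=19: →18(W), 17(W), 13(W), 12(W) — all W, so L
n=20: →19(L), so W
n=21: →19(L), so W
n=22: →16(L), so W
n=23: →16(L), so W
n=24: →23(W), 22(W), 18(W), 17(W) — all W, so L
n=25: →24(L), so W
n=26: →24(L), so W
n=27: →26(W), 25(W), 21(W), 20(W) — all W, so L
n=28: →27(L), so W
n=29: →27(L), so W
n=30: →24(L), so W
n=31: →24(L), so W
n=32: →31(W), 30(W), 26(W), 25(W) — all W, so L
n=33: →32(L), so W
Reading off the rows marked L gives the requested list; there are 9 such values of n.

0, 3, 8, 11, 16, 19, 24, 27, 32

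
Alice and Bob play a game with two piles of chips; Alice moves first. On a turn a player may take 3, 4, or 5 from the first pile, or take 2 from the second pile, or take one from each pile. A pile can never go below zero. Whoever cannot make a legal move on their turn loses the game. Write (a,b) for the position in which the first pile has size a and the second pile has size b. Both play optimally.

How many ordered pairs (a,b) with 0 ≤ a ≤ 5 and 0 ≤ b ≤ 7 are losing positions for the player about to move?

18

Use the standard recursion: the mover loses at a terminal position; elsewhere, the mover wins exactly when some move hands the opponent an L position.
Every move lowers a or b (never raises either), so fill the grid row by row in increasing a, and left to right within a row: each cell's successors are then already labelled.
      b=0  b=1  b=2  b=3  b=4  b=5  b=6  b=7
a=0:    L    L    W    W    L    L    W    W
a=1:    L    W    W    L    L    W    W    L
a=2:    L    W    W    L    W    W    L    L
a=3:    W    W    L    L    W    W    L    W
a=4:    W    W    L    W    W    W    L    W
a=5:    W    W    L    W    W    W    W    W
Cells with no legal move (terminal, hence L): (0,0), (0,1), (1,0), (2,0).
The remaining L cells, each justified by listing all of its moves:
(0,4): the only move is to (0,2)(W), a W ⇒ L
(0,5): the only move is to (0,3)(W), a W ⇒ L
(1,3): moves to (1,1)(W), (0,2)(W); every one is W ⇒ L
(1,4): moves to (1,2)(W), (0,3)(W); every one is W ⇒ L
(1,7): moves to (1,5)(W), (0,6)(W); every one is W ⇒ L
(2,3): moves to (2,1)(W), (1,2)(W); every one is W ⇒ L
(2,6): moves to (2,4)(W), (1,5)(W); every one is W ⇒ L
(2,7): moves to (2,5)(W), (1,6)(W); every one is W ⇒ L
(3,2): moves to (0,2)(W), (3,0)(W), (2,1)(W); every one is W ⇒ L
(3,3): moves to (0,3)(W), (3,1)(W), (2,2)(W); every one is W ⇒ L
(3,6): moves to (0,6)(W), (3,4)(W), (2,5)(W); every one is W ⇒ L
(4,2): moves to (1,2)(W), (0,2)(W), (4,0)(W), (3,1)(W); every one is W ⇒ L
(4,6): moves to (1,6)(W), (0,6)(W), (4,4)(W), (3,5)(W); every one is W ⇒ L
(5,2): moves to (2,2)(W), (1,2)(W), (0,2)(W), (5,0)(W), (4,1)(W); every one is W ⇒ L
Every other cell has at least one move into one of the L cells above, so it is W.
L cells per row: a=0: 4, a=1: 4, a=2: 4, a=3: 3, a=4: 2, a=5: 1; total 18.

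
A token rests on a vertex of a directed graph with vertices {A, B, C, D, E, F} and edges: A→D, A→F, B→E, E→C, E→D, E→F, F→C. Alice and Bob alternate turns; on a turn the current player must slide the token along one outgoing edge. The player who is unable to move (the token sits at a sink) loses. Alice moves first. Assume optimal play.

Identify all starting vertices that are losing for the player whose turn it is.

Classify positions by backward induction: terminal positions (no move available) are L. From any other position, the mover wins iff some move reaches an L.
Every edge goes from a vertex to one that appears earlier in the order D, C, F, E, A, B, so processing vertices in that order labels each vertex after all of its successors.
D: no outgoing edge → L
C: no outgoing edge → L
F: W (go to C, an L position)
E: W (go to C, an L position)
A: W (go to D, an L position)
B: L (sole option E(W) is W)
The losing starting vertices are exactly the entries labelled L in this table (3 of them).

B, C, D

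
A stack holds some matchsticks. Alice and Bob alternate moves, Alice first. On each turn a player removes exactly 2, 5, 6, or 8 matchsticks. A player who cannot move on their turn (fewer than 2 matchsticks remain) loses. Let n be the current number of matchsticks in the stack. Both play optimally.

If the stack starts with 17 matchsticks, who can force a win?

Alice wins.

Label each position W (a win for the player to move) or L (a loss). A position with no legal move is L; any other position is W exactly when some move reaches an L, and L when every move reaches a W.
n=0: no move → L
n=1: no move → L
n=2: can move to 0, which is L ⇒ W
n=3: can move to 1, which is L ⇒ W
n=4: the only move is to 2(W), a W ⇒ L
n=5: can move to 0, which is L ⇒ W
n=6: can move to 4, which is L ⇒ W
n=7: can move to 1, which is L ⇒ W
n=8: can move to 0, which is L ⇒ W
n=9: can move to 4, which is L ⇒ W
n=10: can move to 4, which is L ⇒ W
n=11: moves to 9(W), 6(W), 5(W), 3(W); every one is W ⇒ L
n=12: can move to 4, which is L ⇒ W
n=13: can move to 11, which is L ⇒ W
n=14: moves to 12(W), 9(W), 8(W), 6(W); every one is W ⇒ L
n=15: moves to 13(W), 10(W), 9(W), 7(W); every one is W ⇒ L
n=16: can move to 14, which is L ⇒ W
n=17: can move to 15, which is L ⇒ W
From 17 Alice can remove 2, leaving 15, reaching an L position.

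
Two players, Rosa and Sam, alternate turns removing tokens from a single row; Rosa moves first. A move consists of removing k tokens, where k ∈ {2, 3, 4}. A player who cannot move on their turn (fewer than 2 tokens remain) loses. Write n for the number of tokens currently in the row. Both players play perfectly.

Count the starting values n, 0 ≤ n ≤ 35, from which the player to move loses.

12

Use the standard recursion: the mover loses at a terminal position; elsewhere, the mover wins exactly when some move hands the opponent an L position.
n=0: no move → L
n=1: no move → L
n=2: W (go to 0, an L position)
n=3: W (go to 1, an L position)
n=4: W (go to 1, an L position)
n=5: W (go to 1, an L position)
n=6: L (options 4(W), 3(W), 2(W) are all W)
n=7: L (options 5(W), 4(W), 3(W) are all W)
n=8: W (go to 6, an L position)
n=9: W (go to 7, an L position)
n=10: W (go to 7, an L position)
n=11: W (go to 7, an L position)
n=12: L (options 10(W), 9(W), 8(W) are all W)
n=13: L (options 11(W), 10(W), 9(W) are all W)
n=14: W (go to 12, an L position)
n=15: W (go to 13, an L position)
n=16: W (go to 13, an L position)
n=17: W (go to 13, an L position)
n=18: L (options 16(W), 15(W), 14(W) are all W)
n=19: L (options 17(W), 16(W), 15(W) are all W)
n=20: W (go to 18, an L position)
n=21: W (go to 19, an L position)
n=22: W (go to 19, an L position)
n=23: W (go to 19, an L position)
n=24: L (options 22(W), 21(W), 20(W) are all W)
n=25: L (options 23(W), 22(W), 21(W) are all W)
n=26: W (go to 24, an L position)
n=27: W (go to 25, an L position)
n=28: W (go to 25, an L position)
n=29: W (go to 25, an L position)
n=30: L (options 28(W), 27(W), 26(W) are all W)
n=31: L (options 29(W), 28(W), 27(W) are all W)
n=32: W (go to 30, an L position)
n=33: W (go to 31, an L position)
n=34: W (go to 31, an L position)
n=35: W (go to 31, an L position)
L entries with 0 ≤ n ≤ 35: n = 0, 1, 6, 7, 12, 13, 18, 19, 24, 25, 30, 31; that makes 12.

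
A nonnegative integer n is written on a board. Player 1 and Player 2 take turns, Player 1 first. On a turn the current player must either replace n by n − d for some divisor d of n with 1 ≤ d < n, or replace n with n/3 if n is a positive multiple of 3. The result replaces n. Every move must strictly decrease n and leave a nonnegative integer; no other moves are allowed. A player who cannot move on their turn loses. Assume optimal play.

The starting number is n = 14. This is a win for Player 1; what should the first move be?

Move to 7.

Build the W/L table. Terminal = L. A non-terminal position is W if it has a move to some L; otherwise it is L.
n=0: no move → L
n=1: no move → L
n=2: can move to 1, which is L ⇒ W
n=3: can move to 1, which is L ⇒ W
n=4: moves to 2(W), 3(W); every one is W ⇒ L
n=5: can move to 4, which is L ⇒ W
n=6: can move to 4, which is L ⇒ W
n=7: the only move is to 6(W), a W ⇒ L
n=8: can move to 4, which is L ⇒ W
n=9: moves to 3(W), 6(W), 8(W); every one is W ⇒ L
n=10: can move to 9, which is L ⇒ W
n=11: the only move is to 10(W), a W ⇒ L
n=12: can move to 4, which is L ⇒ W
n=13: the only move is to 12(W), a W ⇒ L
n=14: can move to 7, which is L ⇒ W
From 14, the L positions reachable in one move are: 7, 13. Any move reaching one of these is winning.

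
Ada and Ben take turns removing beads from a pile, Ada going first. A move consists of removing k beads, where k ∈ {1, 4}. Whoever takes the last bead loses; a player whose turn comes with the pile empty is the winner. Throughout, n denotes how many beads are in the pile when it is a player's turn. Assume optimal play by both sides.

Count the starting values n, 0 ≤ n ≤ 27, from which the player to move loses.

Classify positions by backward induction: terminal positions (no move available) are W. From any other position, the mover wins iff some move reaches an L.
n=0: no move; the opponent has just taken the last bead and therefore loses → W
n=1: only reaches 0(W), which is W → L
n=2: reaches L-position 1 → W
n=3: only reaches 2(W), which is W → L
n=4: reaches L-position 3 → W
n=5: reaches L-position 1 → W
n=6: only reaches 5(W), 2(W), all W → L
n=7: reaches L-position 6 → W
n=8: only reaches 7(W), 4(W), all W → L
n=9: reaches L-position 8 → W
n=10: reaches L-position 6 → W
n=11: only reaches 10(W), 7(W), all W → L
n=12: reaches L-position 11 → W
n=13: only reaches 12(W), 9(W), all W → L
n=14: reaches L-position 13 → W
n=15: reaches L-position 11 → W
n=16: only reaches 15(W), 12(W), all W → L
n=17: reaches L-position 16 → W
n=18: only reaches 17(W), 14(W), all W → L
n=19: reaches L-position 18 → W
n=20: reaches L-position 16 → W
n=21: only reaches 20(W), 17(W), all W → L
n=22: reaches L-position 21 → W
n=23: only reaches 22(W), 19(W), all W → L
n=24: reaches L-position 23 → W
n=25: reaches L-position 21 → W
n=26: only reaches 25(W), 22(W), all W → L
n=27: reaches L-position 26 → W
L entries with 0 ≤ n ≤ 27: n = 1, 3, 6, 8, 11, 13, 16, 18, 21, 23, 26; that makes 11.

11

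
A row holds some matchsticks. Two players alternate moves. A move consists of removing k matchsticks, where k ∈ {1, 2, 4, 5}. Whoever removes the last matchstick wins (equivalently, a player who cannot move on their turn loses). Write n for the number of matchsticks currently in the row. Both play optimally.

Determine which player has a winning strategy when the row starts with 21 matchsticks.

The second player wins.

Work bottom-up. With no move the player to move loses. Otherwise the position is W if at least one move leads to an L position for the opponent, and L if every move leads to a W.
n=0: no move → L
n=1: W (go to 0, an L position)
n=2: W (go to 0, an L position)
n=3: L (options 2(W), 1(W) are all W)
n=4: W (go to 3, an L position)
n=5: W (go to 3, an L position)
n=6: L (options 5(W), 4(W), 2(W), 1(W) are all W)
n=7: W (go to 6, an L position)
n=8: W (go to 6, an L position)
n=9: L (options 8(W), 7(W), 5(W), 4(W) are all W)
n=10: W (go to 9, an L position)
n=11: W (go to 9, an L position)
n=12: L (options 11(W), 10(W), 8(W), 7(W) are all W)
n=13: W (go to 12, an L position)
n=14: W (go to 12, an L position)
n=15: L (options 14(W), 13(W), 11(W), 10(W) are all W)
n=16: W (go to 15, an L position)
n=17: W (go to 15, an L position)
n=18: L (options 17(W), 16(W), 14(W), 13(W) are all W)
n=19: W (go to 18, an L position)
n=20: W (go to 18, an L position)
n=21: L (options 20(W), 19(W), 17(W), 16(W) are all W)
The starting position 21 is L: whatever the player to move does, the opponent receives a W position.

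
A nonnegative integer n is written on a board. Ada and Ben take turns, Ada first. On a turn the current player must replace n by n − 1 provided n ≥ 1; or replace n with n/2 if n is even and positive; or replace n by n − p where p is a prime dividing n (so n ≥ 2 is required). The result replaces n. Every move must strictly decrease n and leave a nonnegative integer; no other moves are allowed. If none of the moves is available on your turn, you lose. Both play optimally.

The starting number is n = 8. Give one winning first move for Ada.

Move to 4.

Label each position W (a win for the player to move) or L (a loss). A position with no legal move is L; any other position is W exactly when some move reaches an L, and L when every move reaches a W.
n=0: no move → L
n=1: can move to 0, which is L ⇒ W
n=2: can move to 0, which is L ⇒ W
n=3: can move to 0, which is L ⇒ W
n=4: moves to 2(W), 3(W); every one is W ⇒ L
n=5: can move to 0, which is L ⇒ W
n=6: can move to 4, which is L ⇒ W
n=7: can move to 0, which is L ⇒ W
n=8: can move to 4, which is L ⇒ W
From 8, the L positions reachable in one move are: 4.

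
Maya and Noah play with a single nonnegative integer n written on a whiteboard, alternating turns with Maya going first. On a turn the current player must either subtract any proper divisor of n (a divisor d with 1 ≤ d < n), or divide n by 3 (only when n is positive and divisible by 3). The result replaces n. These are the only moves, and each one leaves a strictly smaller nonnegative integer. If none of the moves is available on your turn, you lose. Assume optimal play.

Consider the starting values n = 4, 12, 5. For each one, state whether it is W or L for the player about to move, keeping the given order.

4: L, 12: W, 5: W

Label each position W (a win for the player to move) or L (a loss). A position with no legal move is L; any other position is W exactly when some move reaches an L, and L when every move reaches a W.
n=0: no move → L
n=1: no move → L
n=2: W (go to 1, an L position)
n=3: W (go to 1, an L position)
n=4: L (options 2(W), 3(W) are all W)
n=5: W (go to 4, an L position)
n=6: W (go to 4, an L position)
n=7: L (sole option 6(W) is W)
n=8: W (go to 4, an L position)
n=9: L (options 3(W), 6(W), 8(W) are all W)
n=10: W (go to 9, an L position)
n=11: L (sole option 10(W) is W)
n=12: W (go to 4, an L position)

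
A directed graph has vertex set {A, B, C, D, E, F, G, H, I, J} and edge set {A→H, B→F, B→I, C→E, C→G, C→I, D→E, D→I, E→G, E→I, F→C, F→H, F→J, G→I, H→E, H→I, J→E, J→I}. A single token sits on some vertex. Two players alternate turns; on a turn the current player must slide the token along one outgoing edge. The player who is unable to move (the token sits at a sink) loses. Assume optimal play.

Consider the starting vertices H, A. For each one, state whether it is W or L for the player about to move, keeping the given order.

Positions with no move are L. A position that does have a move is losing for the player to move precisely when every available move leads to a winning position for the opponent. Fill in the labels:
Every edge goes from a vertex to one that appears earlier in the order I, G, E, H, J, C, A, F, D, B, so processing vertices in that order labels each vertex after all of its successors.
I: no outgoing edge → L
G: reaches L-position I → W
E: reaches L-position I → W
H: reaches L-position I → W
J: reaches L-position I → W
C: reaches L-position I → W
A: only reaches H(W), which is W → L
F: only reaches C(W), J(W), H(W), all W → L
D: reaches L-position I → W
B: reaches L-position F → W

H: W, A: L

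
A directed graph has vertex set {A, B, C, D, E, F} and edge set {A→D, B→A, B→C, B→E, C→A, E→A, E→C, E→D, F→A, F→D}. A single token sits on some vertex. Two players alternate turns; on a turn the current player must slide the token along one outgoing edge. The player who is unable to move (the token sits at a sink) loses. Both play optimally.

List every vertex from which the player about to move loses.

C, D

Use the standard recursion: the mover loses at a terminal position; elsewhere, the mover wins exactly when some move hands the opponent an L position.
Every edge goes from a vertex to one that appears earlier in the order D, A, C, F, E, B, so processing vertices in that order labels each vertex after all of its successors.
D: no outgoing edge → L
A: →D(L), so W
C: →A(W) only, which is W, so L
F: →D(L), so W
E: →C(L), so W
B: →C(L), so W
Reading off the rows marked L gives the requested list; there are 2 such vertices.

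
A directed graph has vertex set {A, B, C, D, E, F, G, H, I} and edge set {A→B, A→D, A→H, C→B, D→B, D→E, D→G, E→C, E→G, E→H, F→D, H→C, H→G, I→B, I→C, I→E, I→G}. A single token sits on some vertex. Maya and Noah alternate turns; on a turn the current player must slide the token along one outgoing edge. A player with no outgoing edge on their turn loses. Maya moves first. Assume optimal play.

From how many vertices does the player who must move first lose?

Use the standard recursion: the mover loses at a terminal position; elsewhere, the mover wins exactly when some move hands the opponent an L position.
Every edge goes from a vertex to one that appears earlier in the order B, G, C, H, E, D, I, A, F, so processing vertices in that order labels each vertex after all of its successors.
B: no outgoing edge → L
G: no outgoing edge → L
C: reaches L-position B → W
H: reaches L-position G → W
E: reaches L-position G → W
D: reaches L-position G → W
I: reaches L-position G → W
A: reaches L-position B → W
F: only reaches D(W), which is W → L
The L vertices are B, F, G; that is 3 in all.

3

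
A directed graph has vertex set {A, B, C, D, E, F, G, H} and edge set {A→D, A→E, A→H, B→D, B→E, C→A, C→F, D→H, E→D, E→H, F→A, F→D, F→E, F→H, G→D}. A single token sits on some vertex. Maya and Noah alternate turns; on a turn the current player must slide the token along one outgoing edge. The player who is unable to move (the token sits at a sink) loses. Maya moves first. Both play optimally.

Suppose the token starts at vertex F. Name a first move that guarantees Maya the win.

Move to H.

Compute win/loss labels from the base case upward. A position with no move is L. Any other position is W if it can reach an L in one move, else L.
Every edge goes from a vertex to one that appears earlier in the order H, D, E, A, G, F, C, B, so processing vertices in that order labels each vertex after all of its successors.
H: no outgoing edge → L
D: can move to H, which is L ⇒ W
E: can move to H, which is L ⇒ W
A: can move to H, which is L ⇒ W
G: the only move is to D(W), a W ⇒ L
F: can move to H, which is L ⇒ W
C: moves to F(W), A(W); every one is W ⇒ L
B: moves to E(W), D(W); every one is W ⇒ L
From F, the L positions reachable in one move are: H.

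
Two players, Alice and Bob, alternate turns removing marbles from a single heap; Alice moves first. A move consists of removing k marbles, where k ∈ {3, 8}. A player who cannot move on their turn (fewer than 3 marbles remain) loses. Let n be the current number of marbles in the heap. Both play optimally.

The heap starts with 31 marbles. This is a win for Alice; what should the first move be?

Remove 3, leaving 28.

Classify positions by backward induction: terminal positions (no move available) are L. From any other position, the mover wins iff some move reaches an L.
n=0: no move → L
n=1: no move → L
n=2: no move → L
n=3: →0(L), so W
n=4: →1(L), so W
n=5: →2(L), so W
n=6: →3(W) only, which is W, so L
n=7: →4(W) only, which is W, so L
n=8: →0(L), so W
n=9: →6(L), so W
n=10: →7(L), so W
n=11: →8(W), 3(W) — all W, so L
n=12: →9(W), 4(W) — all W, so L
n=13: →10(W), 5(W) — all W, so L
n=14: →11(L), so W
n=15: →12(L), so W
n=16: →13(L), so W
n=17: →14(W), 9(W) — all W, so L
n=18: →15(W), 10(W) — all W, so L
n=19: →11(L), so W
n=20: →17(L), so W
n=21: →18(L), so W
n=22: →19(W), 14(W) — all W, so L
n=23: →20(W), 15(W) — all W, so L
n=24: →21(W), 16(W) — all W, so L
n=25: →22(L), so W
n=26: →23(L), so W
n=27: →24(L), so W
n=28: →25(W), 20(W) — all W, so L
n=29: →26(W), 21(W) — all W, so L
n=30: →22(L), so W
n=31: →28(L), so W
From 31, the L positions reachable in one move are: 28, 23. Any move reaching one of these is winning.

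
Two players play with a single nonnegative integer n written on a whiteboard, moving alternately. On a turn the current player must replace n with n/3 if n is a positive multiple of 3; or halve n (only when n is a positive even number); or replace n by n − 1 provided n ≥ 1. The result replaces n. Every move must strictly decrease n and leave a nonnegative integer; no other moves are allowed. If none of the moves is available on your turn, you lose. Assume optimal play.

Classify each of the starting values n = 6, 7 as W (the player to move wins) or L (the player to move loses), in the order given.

Use the standard recursion: the mover loses at a terminal position; elsewhere, the mover wins exactly when some move hands the opponent an L position.
n=0: no move → L
n=1: reaches L-position 0 → W
n=2: only reaches 1(W), which is W → L
n=3: reaches L-position 2 → W
n=4: reaches L-position 2 → W
n=5: only reaches 4(W), which is W → L
n=6: reaches L-position 2 → W
n=7: only reaches 6(W), which is W → L

6: W, 7: L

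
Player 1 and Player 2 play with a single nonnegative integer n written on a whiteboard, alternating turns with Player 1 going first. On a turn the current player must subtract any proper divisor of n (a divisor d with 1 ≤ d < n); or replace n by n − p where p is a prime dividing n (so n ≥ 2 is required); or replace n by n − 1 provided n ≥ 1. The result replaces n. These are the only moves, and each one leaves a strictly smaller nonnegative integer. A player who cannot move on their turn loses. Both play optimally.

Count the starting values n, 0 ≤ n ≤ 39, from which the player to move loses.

Positions with no move are L. A position that does have a move is losing for the player to move precisely when every available move leads to a winning position for the opponent. Fill in the labels:
n=0: no move → L
n=1: can move to 0, which is L ⇒ W
n=2: can move to 0, which is L ⇒ W
n=3: can move to 0, which is L ⇒ W
n=4: moves to 2(W), 3(W); every one is W ⇒ L
n=5: can move to 0, which is L ⇒ W
n=6: can move to 4, which is L ⇒ W
n=7: can move to 0, which is L ⇒ W
n=8: can move to 4, which is L ⇒ W
n=9: moves to 6(W), 8(W); every one is W ⇒ L
n=10: can move to 9, which is L ⇒ W
n=11: can move to 0, which is L ⇒ W
n=12: can move to 9, which is L ⇒ W
n=13: can move to 0, which is L ⇒ W
n=14: moves to 7(W), 12(W), 13(W); every one is W ⇒ L
n=15: can move to 14, which is L ⇒ W
n=16: can move to 14, which is L ⇒ W
n=17: can move to 0, which is L ⇒ W
n=18: can move to 9, which is L ⇒ W
n=19: can move to 0, which is L ⇒ W
n=20: moves to 10(W), 15(W), 16(W), 18(W), 19(W); every one is W ⇒ L
n=21: can move to 14, which is L ⇒ W
n=22: can move to 20, which is L ⇒ W
n=23: can move to 0, which is L ⇒ W
n=24: can move to 20, which is L ⇒ W
n=25: can move to 20, which is L ⇒ W
n=26: moves to 13(W), 24(W), 25(W); every one is W ⇒ L
n=27: can move to 26, which is L ⇒ W
n=28: can move to 14, which is L ⇒ W
n=29: can move to 0, which is L ⇒ W
n=30: can move to 20, which is L ⇒ W
n=31: can move to 0, which is L ⇒ W
n=32: moves to 16(W), 24(W), 28(W), 30(W), 31(W); every one is W ⇒ L
n=33: can move to 32, which is L ⇒ W
n=34: can move to 32, which is L ⇒ W
n=35: moves to 28(W), 30(W), 34(W); every one is W ⇒ L
n=36: can move to 32, which is L ⇒ W
n=37: can move to 0, which is L ⇒ W
n=38: moves to 19(W), 36(W), 37(W); every one is W ⇒ L
n=39: can move to 26, which is L ⇒ W
L entries with 0 ≤ n ≤ 39: n = 0, 4, 9, 14, 20, 26, 32, 35, 38; that makes 9.

9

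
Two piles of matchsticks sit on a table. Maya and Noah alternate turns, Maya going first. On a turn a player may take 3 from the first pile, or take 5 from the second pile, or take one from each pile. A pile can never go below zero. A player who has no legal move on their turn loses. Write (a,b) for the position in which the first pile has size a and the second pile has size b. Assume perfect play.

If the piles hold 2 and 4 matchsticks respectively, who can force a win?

Noah wins.

Use the standard recursion: the mover loses at a terminal position; elsewhere, the mover wins exactly when some move hands the opponent an L position.
No move ever increases a pile, so every position that can arise here has a ≤ 2 and b ≤ 4; it is enough to label the cells with 0 ≤ a ≤ 2 and 0 ≤ b ≤ 4.
Every move lowers a or b (never raises either), so fill the grid row by row in increasing a, and left to right within a row: each cell's successors are then already labelled.
      b=0  b=1  b=2  b=3  b=4
a=0:    L    L    L    L    L
a=1:    L    W    W    W    W
a=2:    L    W    L    L    L
Cells with no legal move (terminal, hence L): (0,0), (0,1), (0,2), (0,3), (0,4), (1,0), (2,0).
The remaining L cells, each justified by listing all of its moves:
(2,2): the only move is to (1,1)(W), a W ⇒ L
(2,3): the only move is to (1,2)(W), a W ⇒ L
(2,4): the only move is to (1,3)(W), a W ⇒ L
Every other cell has at least one move into one of the L cells above, so it is W.
The starting position (2,4) is L: whatever Maya does, the opponent receives a W position.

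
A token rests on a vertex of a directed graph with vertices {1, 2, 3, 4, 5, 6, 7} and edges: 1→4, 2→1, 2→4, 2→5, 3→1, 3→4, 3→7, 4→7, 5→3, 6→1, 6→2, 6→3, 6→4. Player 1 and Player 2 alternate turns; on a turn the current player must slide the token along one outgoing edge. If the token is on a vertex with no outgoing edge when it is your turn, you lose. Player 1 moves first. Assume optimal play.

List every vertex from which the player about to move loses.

Label each position W (a win for the player to move) or L (a loss). A position with no legal move is L; any other position is W exactly when some move reaches an L, and L when every move reaches a W.
Every edge goes from a vertex to one that appears earlier in the order 7, 4, 1, 3, 5, 2, 6, so processing vertices in that order labels each vertex after all of its successors.
7: no outgoing edge → L
4: reaches L-position 7 → W
1: only reaches 4(W), which is W → L
3: reaches L-position 1 → W
5: only reaches 3(W), which is W → L
2: reaches L-position 5 → W
6: reaches L-position 1 → W
The losing starting vertices are exactly the entries labelled L in this table (3 of them).

1, 5, 7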